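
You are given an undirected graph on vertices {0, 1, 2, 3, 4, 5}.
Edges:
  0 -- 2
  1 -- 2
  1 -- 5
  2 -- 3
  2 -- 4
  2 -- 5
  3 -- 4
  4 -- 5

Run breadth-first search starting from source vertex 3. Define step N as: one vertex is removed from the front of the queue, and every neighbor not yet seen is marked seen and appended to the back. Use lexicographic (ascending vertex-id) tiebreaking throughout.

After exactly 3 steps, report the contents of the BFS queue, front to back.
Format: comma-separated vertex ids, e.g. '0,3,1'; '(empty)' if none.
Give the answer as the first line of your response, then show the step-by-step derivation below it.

0,1,5

step 1: dequeue 3; queue=[2,4]; order=3
step 2: dequeue 2; queue=[4,0,1,5]; order=3,2
step 3: dequeue 4; queue=[0,1,5]; order=3,2,4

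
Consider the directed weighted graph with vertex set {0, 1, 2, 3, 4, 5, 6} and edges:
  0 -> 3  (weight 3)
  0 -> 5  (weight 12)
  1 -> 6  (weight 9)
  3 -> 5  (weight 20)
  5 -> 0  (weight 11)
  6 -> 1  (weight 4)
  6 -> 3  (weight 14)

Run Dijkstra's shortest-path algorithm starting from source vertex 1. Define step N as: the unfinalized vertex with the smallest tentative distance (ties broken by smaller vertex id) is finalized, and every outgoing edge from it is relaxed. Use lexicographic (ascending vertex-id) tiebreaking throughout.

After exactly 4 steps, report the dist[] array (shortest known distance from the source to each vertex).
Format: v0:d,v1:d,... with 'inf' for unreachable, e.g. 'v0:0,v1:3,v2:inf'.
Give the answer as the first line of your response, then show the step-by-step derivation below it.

v0:54,v1:0,v2:inf,v3:23,v4:inf,v5:43,v6:9

step 1: dist = v0:inf,v1:0,v2:inf,v3:inf,v4:inf,v5:inf,v6:9
step 2: dist = v0:inf,v1:0,v2:inf,v3:23,v4:inf,v5:inf,v6:9
step 3: dist = v0:inf,v1:0,v2:inf,v3:23,v4:inf,v5:43,v6:9
step 4: dist = v0:54,v1:0,v2:inf,v3:23,v4:inf,v5:43,v6:9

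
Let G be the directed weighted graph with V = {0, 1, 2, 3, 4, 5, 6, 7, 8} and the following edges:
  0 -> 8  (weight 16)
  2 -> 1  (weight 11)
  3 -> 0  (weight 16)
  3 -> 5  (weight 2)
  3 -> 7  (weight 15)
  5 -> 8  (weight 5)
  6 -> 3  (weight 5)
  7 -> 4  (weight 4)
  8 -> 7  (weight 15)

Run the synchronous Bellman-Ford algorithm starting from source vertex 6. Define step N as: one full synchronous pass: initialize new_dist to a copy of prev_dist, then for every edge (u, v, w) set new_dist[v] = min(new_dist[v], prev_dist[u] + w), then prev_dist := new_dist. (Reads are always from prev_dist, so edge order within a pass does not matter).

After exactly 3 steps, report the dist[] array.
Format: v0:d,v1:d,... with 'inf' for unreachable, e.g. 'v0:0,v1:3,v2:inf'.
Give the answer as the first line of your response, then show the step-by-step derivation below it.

v0:21,v1:inf,v2:inf,v3:5,v4:24,v5:7,v6:0,v7:20,v8:12

step 1: dist = v0:inf,v1:inf,v2:inf,v3:5,v4:inf,v5:inf,v6:0,v7:inf,v8:inf
step 2: dist = v0:21,v1:inf,v2:inf,v3:5,v4:inf,v5:7,v6:0,v7:20,v8:inf
step 3: dist = v0:21,v1:inf,v2:inf,v3:5,v4:24,v5:7,v6:0,v7:20,v8:12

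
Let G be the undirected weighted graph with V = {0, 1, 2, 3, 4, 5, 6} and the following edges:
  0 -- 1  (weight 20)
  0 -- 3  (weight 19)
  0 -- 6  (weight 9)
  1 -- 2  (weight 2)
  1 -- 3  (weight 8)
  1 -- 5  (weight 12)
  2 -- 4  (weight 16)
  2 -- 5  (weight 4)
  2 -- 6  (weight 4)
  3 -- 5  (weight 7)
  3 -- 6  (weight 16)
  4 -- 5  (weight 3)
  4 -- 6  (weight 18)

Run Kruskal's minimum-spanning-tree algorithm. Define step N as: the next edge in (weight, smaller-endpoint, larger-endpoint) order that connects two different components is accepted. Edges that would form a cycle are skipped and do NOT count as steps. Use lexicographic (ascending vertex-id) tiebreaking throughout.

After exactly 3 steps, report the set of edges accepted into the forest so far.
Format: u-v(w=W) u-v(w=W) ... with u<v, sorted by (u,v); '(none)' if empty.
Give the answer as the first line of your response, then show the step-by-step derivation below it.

1-2(w=2) 2-5(w=4) 4-5(w=3)

step 1: add edge 1-2 (w=2); MST = {1-2(w=2)}
step 2: add edge 4-5 (w=3); MST = {1-2(w=2) 4-5(w=3)}
step 3: add edge 2-5 (w=4); MST = {1-2(w=2) 2-5(w=4) 4-5(w=3)}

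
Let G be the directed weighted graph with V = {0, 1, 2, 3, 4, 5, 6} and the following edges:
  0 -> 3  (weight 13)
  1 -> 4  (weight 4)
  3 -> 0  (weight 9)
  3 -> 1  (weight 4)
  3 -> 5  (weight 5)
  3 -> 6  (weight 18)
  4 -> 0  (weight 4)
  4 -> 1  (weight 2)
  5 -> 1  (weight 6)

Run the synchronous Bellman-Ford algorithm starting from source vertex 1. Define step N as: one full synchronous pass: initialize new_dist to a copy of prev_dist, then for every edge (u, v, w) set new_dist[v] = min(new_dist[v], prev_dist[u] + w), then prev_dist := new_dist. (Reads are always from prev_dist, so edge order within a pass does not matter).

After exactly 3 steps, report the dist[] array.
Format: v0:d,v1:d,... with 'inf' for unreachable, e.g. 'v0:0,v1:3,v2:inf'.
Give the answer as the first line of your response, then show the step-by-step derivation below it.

v0:8,v1:0,v2:inf,v3:21,v4:4,v5:inf,v6:inf

step 1: dist = v0:inf,v1:0,v2:inf,v3:inf,v4:4,v5:inf,v6:inf
step 2: dist = v0:8,v1:0,v2:inf,v3:inf,v4:4,v5:inf,v6:inf
step 3: dist = v0:8,v1:0,v2:inf,v3:21,v4:4,v5:inf,v6:inf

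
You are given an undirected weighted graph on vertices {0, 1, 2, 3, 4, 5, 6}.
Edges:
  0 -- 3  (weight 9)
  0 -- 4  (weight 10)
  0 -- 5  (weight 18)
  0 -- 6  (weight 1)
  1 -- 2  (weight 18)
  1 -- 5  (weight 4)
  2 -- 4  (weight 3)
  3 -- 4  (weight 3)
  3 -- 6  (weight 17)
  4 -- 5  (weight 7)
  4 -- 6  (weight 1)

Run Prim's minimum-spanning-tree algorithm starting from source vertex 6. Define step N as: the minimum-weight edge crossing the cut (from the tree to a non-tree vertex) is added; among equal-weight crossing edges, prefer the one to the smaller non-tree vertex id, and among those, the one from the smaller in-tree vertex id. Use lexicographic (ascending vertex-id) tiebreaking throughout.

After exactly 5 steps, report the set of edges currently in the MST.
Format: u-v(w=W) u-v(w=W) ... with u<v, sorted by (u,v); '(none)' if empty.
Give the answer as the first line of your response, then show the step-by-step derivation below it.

0-6(w=1) 2-4(w=3) 3-4(w=3) 4-5(w=7) 4-6(w=1)

step 1: add edge 0-6 (w=1); MST = {0-6(w=1)}
step 2: add edge 4-6 (w=1); MST = {0-6(w=1) 4-6(w=1)}
step 3: add edge 2-4 (w=3); MST = {0-6(w=1) 2-4(w=3) 4-6(w=1)}
step 4: add edge 3-4 (w=3); MST = {0-6(w=1) 2-4(w=3) 3-4(w=3) 4-6(w=1)}
step 5: add edge 4-5 (w=7); MST = {0-6(w=1) 2-4(w=3) 3-4(w=3) 4-5(w=7) 4-6(w=1)}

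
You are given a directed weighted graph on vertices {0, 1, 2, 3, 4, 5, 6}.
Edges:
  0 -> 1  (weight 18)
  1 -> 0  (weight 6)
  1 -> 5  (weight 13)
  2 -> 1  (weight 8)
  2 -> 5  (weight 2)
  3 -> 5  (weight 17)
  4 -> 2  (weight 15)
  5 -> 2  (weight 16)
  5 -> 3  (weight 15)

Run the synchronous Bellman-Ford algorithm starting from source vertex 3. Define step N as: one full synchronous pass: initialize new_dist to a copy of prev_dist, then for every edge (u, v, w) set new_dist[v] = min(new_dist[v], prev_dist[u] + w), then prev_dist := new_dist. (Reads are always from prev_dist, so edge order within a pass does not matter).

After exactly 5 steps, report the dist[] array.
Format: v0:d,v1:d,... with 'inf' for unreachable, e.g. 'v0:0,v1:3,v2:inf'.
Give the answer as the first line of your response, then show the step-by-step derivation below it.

v0:47,v1:41,v2:33,v3:0,v4:inf,v5:17,v6:inf

step 1: dist = v0:inf,v1:inf,v2:inf,v3:0,v4:inf,v5:17,v6:inf
step 2: dist = v0:inf,v1:inf,v2:33,v3:0,v4:inf,v5:17,v6:inf
step 3: dist = v0:inf,v1:41,v2:33,v3:0,v4:inf,v5:17,v6:inf
step 4: dist = v0:47,v1:41,v2:33,v3:0,v4:inf,v5:17,v6:inf
step 5: dist = v0:47,v1:41,v2:33,v3:0,v4:inf,v5:17,v6:inf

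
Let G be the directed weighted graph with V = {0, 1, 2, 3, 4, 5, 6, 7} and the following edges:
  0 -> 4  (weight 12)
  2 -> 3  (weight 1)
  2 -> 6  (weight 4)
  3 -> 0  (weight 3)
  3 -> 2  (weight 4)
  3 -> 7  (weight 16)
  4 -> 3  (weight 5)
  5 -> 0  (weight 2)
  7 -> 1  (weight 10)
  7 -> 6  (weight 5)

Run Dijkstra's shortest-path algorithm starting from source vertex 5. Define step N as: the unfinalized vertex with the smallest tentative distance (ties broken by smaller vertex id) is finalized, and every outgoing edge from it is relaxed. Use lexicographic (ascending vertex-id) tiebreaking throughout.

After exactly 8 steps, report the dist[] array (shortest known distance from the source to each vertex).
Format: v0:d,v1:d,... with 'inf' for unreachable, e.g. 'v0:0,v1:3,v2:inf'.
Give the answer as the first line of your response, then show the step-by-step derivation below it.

v0:2,v1:45,v2:23,v3:19,v4:14,v5:0,v6:27,v7:35

step 1: dist = v0:2,v1:inf,v2:inf,v3:inf,v4:inf,v5:0,v6:inf,v7:inf
step 2: dist = v0:2,v1:inf,v2:inf,v3:inf,v4:14,v5:0,v6:inf,v7:inf
step 3: dist = v0:2,v1:inf,v2:inf,v3:19,v4:14,v5:0,v6:inf,v7:inf
step 4: dist = v0:2,v1:inf,v2:23,v3:19,v4:14,v5:0,v6:inf,v7:35
step 5: dist = v0:2,v1:inf,v2:23,v3:19,v4:14,v5:0,v6:27,v7:35
step 6: dist = v0:2,v1:inf,v2:23,v3:19,v4:14,v5:0,v6:27,v7:35
step 7: dist = v0:2,v1:45,v2:23,v3:19,v4:14,v5:0,v6:27,v7:35
step 8: dist = v0:2,v1:45,v2:23,v3:19,v4:14,v5:0,v6:27,v7:35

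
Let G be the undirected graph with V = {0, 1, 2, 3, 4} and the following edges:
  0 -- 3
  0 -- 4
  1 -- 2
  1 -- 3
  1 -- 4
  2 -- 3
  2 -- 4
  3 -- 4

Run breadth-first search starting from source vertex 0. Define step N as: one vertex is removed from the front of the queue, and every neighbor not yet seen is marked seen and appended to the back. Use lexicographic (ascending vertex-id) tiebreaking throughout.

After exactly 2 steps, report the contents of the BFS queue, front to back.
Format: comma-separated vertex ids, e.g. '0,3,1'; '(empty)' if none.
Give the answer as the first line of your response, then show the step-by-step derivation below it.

4,1,2

step 1: dequeue 0; queue=[3,4]; order=0
step 2: dequeue 3; queue=[4,1,2]; order=0,3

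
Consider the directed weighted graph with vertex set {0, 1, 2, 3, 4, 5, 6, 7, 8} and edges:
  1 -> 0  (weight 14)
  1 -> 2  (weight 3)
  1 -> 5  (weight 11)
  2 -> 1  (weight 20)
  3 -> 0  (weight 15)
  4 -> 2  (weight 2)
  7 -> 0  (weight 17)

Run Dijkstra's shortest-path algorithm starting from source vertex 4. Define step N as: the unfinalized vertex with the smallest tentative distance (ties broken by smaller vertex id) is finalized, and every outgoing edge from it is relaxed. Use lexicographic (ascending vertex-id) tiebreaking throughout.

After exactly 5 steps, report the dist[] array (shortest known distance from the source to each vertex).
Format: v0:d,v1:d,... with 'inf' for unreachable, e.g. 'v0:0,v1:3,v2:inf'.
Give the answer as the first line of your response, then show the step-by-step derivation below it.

v0:36,v1:22,v2:2,v3:inf,v4:0,v5:33,v6:inf,v7:inf,v8:inf

step 1: dist = v0:inf,v1:inf,v2:2,v3:inf,v4:0,v5:inf,v6:inf,v7:inf,v8:inf
step 2: dist = v0:inf,v1:22,v2:2,v3:inf,v4:0,v5:inf,v6:inf,v7:inf,v8:inf
step 3: dist = v0:36,v1:22,v2:2,v3:inf,v4:0,v5:33,v6:inf,v7:inf,v8:inf
step 4: dist = v0:36,v1:22,v2:2,v3:inf,v4:0,v5:33,v6:inf,v7:inf,v8:inf
step 5: dist = v0:36,v1:22,v2:2,v3:inf,v4:0,v5:33,v6:inf,v7:inf,v8:inf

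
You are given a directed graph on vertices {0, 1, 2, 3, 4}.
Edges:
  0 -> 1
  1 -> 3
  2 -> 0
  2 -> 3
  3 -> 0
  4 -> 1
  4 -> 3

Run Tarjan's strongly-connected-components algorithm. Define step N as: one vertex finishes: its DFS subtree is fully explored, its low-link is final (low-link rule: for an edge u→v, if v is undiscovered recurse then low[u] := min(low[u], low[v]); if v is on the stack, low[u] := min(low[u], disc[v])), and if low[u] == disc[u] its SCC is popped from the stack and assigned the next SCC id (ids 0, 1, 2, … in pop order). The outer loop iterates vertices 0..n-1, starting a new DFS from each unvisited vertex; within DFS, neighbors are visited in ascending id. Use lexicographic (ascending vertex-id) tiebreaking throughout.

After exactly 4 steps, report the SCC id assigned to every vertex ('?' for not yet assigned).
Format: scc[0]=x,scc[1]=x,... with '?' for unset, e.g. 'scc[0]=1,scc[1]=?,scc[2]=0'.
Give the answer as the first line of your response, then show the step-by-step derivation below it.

scc[0]=0,scc[1]=0,scc[2]=1,scc[3]=0,scc[4]=?

step 1: low=(low[0]=0,low[1]=1,low[2]=?,low[3]=0,low[4]=?); scc=(scc[0]=?,scc[1]=?,scc[2]=?,scc[3]=?,scc[4]=?)
step 2: low=(low[0]=0,low[1]=0,low[2]=?,low[3]=0,low[4]=?); scc=(scc[0]=?,scc[1]=?,scc[2]=?,scc[3]=?,scc[4]=?)
step 3: low=(low[0]=0,low[1]=0,low[2]=?,low[3]=0,low[4]=?); scc=(scc[0]=0,scc[1]=0,scc[2]=?,scc[3]=0,scc[4]=?)
step 4: low=(low[0]=0,low[1]=0,low[2]=3,low[3]=0,low[4]=?); scc=(scc[0]=0,scc[1]=0,scc[2]=1,scc[3]=0,scc[4]=?)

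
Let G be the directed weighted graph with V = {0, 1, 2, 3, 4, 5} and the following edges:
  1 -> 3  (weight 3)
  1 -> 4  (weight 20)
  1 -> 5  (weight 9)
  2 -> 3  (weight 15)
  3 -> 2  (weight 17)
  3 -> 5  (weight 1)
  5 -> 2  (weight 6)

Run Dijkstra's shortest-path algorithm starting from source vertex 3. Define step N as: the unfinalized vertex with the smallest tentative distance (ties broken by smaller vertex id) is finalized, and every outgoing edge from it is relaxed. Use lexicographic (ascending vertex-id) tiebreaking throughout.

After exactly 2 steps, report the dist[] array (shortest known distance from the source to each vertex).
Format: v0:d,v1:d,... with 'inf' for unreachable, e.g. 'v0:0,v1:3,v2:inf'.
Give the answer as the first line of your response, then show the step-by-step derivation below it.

v0:inf,v1:inf,v2:7,v3:0,v4:inf,v5:1

step 1: dist = v0:inf,v1:inf,v2:17,v3:0,v4:inf,v5:1
step 2: dist = v0:inf,v1:inf,v2:7,v3:0,v4:inf,v5:1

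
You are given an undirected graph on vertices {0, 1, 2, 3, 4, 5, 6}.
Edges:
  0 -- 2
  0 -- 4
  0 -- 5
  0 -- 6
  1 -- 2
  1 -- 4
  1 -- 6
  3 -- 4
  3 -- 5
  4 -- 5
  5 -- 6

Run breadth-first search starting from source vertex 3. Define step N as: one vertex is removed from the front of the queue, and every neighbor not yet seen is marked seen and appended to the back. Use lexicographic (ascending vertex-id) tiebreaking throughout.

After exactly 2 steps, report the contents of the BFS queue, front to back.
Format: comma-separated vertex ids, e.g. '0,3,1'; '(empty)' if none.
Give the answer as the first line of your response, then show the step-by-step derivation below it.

5,0,1

step 1: dequeue 3; queue=[4,5]; order=3
step 2: dequeue 4; queue=[5,0,1]; order=3,4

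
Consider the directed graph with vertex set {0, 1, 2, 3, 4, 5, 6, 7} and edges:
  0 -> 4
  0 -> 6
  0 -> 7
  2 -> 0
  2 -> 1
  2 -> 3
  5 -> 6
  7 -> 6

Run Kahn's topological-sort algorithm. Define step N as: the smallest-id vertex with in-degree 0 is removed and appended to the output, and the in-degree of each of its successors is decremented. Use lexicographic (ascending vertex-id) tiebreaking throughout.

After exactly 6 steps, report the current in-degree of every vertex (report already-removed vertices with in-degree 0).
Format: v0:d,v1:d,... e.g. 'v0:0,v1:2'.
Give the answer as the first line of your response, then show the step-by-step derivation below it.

v0:0,v1:0,v2:0,v3:0,v4:0,v5:0,v6:1,v7:0

step 1: output 2; order=[2]; indeg=(0,0,0,0,1,0,3,1)
step 2: output 0; order=[2,0]; indeg=(0,0,0,0,0,0,2,0)
step 3: output 1; order=[2,0,1]; indeg=(0,0,0,0,0,0,2,0)
step 4: output 3; order=[2,0,1,3]; indeg=(0,0,0,0,0,0,2,0)
step 5: output 4; order=[2,0,1,3,4]; indeg=(0,0,0,0,0,0,2,0)
step 6: output 5; order=[2,0,1,3,4,5]; indeg=(0,0,0,0,0,0,1,0)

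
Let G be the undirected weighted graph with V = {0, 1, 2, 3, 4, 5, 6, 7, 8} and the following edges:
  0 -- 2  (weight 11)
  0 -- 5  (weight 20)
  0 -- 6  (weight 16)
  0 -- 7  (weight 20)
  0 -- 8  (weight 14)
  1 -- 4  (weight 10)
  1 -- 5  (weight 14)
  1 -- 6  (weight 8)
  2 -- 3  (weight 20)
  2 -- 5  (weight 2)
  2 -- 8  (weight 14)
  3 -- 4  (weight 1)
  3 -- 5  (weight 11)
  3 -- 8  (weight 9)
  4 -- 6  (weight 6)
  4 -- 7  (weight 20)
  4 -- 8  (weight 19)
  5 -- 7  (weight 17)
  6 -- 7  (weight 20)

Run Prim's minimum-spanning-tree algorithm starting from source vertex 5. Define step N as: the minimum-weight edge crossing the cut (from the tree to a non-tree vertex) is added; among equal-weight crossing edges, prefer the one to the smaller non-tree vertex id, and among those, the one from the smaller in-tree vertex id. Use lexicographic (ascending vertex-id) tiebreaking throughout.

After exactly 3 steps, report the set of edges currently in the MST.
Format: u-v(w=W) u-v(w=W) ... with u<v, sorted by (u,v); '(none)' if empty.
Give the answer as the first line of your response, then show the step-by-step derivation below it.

0-2(w=11) 2-5(w=2) 3-5(w=11)

step 1: add edge 2-5 (w=2); MST = {2-5(w=2)}
step 2: add edge 0-2 (w=11); MST = {0-2(w=11) 2-5(w=2)}
step 3: add edge 3-5 (w=11); MST = {0-2(w=11) 2-5(w=2) 3-5(w=11)}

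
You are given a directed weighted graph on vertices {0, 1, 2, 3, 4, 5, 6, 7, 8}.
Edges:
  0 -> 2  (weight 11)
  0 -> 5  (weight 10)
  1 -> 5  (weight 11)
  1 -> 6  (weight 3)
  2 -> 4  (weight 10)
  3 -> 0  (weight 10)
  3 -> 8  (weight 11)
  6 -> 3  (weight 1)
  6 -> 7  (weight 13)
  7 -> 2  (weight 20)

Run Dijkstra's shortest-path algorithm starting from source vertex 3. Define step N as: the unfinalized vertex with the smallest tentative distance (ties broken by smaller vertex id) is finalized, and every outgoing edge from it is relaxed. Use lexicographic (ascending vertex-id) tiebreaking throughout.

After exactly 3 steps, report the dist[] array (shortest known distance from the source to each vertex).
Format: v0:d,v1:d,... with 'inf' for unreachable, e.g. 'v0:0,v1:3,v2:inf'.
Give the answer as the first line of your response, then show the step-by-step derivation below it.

v0:10,v1:inf,v2:21,v3:0,v4:inf,v5:20,v6:inf,v7:inf,v8:11

step 1: dist = v0:10,v1:inf,v2:inf,v3:0,v4:inf,v5:inf,v6:inf,v7:inf,v8:11
step 2: dist = v0:10,v1:inf,v2:21,v3:0,v4:inf,v5:20,v6:inf,v7:inf,v8:11
step 3: dist = v0:10,v1:inf,v2:21,v3:0,v4:inf,v5:20,v6:inf,v7:inf,v8:11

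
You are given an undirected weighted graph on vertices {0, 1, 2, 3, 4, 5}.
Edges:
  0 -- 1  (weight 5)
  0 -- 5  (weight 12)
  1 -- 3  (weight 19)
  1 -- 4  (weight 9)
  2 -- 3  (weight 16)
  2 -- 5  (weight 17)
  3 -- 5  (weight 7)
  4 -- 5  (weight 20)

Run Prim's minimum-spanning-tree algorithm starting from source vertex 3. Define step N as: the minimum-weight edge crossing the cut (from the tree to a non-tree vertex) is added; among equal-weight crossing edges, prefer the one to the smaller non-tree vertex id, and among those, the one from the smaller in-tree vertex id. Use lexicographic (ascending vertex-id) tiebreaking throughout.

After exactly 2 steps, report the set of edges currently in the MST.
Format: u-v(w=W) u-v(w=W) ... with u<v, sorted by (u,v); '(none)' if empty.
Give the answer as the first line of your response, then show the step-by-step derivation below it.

0-5(w=12) 3-5(w=7)

step 1: add edge 3-5 (w=7); MST = {3-5(w=7)}
step 2: add edge 0-5 (w=12); MST = {0-5(w=12) 3-5(w=7)}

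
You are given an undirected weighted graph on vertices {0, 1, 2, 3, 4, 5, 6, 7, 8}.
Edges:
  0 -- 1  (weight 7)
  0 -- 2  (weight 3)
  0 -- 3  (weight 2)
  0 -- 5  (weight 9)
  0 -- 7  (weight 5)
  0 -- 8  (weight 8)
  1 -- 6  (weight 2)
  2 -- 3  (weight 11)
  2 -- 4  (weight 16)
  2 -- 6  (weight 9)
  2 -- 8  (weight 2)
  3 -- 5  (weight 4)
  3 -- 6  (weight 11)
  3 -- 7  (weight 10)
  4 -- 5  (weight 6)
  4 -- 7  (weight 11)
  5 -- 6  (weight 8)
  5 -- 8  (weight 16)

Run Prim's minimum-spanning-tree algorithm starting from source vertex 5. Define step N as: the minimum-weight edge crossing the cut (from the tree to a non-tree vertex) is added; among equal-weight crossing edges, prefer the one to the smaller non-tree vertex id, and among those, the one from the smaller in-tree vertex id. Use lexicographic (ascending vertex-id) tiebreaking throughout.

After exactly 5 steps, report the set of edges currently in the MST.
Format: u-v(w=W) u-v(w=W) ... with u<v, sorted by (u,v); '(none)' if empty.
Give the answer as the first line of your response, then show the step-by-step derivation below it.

0-2(w=3) 0-3(w=2) 0-7(w=5) 2-8(w=2) 3-5(w=4)

step 1: add edge 3-5 (w=4); MST = {3-5(w=4)}
step 2: add edge 0-3 (w=2); MST = {0-3(w=2) 3-5(w=4)}
step 3: add edge 0-2 (w=3); MST = {0-2(w=3) 0-3(w=2) 3-5(w=4)}
step 4: add edge 2-8 (w=2); MST = {0-2(w=3) 0-3(w=2) 2-8(w=2) 3-5(w=4)}
step 5: add edge 0-7 (w=5); MST = {0-2(w=3) 0-3(w=2) 0-7(w=5) 2-8(w=2) 3-5(w=4)}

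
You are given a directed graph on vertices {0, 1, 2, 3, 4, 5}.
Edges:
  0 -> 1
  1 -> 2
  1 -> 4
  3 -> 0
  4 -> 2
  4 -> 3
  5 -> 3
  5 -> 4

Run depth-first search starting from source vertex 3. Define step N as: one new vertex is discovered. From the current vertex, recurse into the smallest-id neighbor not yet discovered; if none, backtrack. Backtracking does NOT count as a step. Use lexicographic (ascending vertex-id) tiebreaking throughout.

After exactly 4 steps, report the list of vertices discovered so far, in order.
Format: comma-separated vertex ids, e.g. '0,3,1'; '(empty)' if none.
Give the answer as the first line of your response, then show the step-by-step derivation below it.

3,0,1,2

step 1: discover 3; path=3; order=3
step 2: discover 0; path=3>0; order=3,0
step 3: discover 1; path=3>0>1; order=3,0,1
step 4: discover 2; path=3>0>1>2; order=3,0,1,2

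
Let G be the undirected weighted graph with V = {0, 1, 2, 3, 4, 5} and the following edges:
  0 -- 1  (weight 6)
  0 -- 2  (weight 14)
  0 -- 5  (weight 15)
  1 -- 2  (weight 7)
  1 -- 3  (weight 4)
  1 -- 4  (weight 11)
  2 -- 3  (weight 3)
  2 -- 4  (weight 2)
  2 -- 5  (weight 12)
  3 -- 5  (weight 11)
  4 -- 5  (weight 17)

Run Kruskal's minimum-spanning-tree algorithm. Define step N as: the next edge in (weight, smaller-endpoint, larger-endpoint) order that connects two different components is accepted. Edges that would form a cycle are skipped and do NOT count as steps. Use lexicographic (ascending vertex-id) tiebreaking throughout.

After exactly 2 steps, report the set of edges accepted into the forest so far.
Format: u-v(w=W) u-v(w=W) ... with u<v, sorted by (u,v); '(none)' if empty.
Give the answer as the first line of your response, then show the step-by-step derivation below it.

2-3(w=3) 2-4(w=2)

step 1: add edge 2-4 (w=2); MST = {2-4(w=2)}
step 2: add edge 2-3 (w=3); MST = {2-3(w=3) 2-4(w=2)}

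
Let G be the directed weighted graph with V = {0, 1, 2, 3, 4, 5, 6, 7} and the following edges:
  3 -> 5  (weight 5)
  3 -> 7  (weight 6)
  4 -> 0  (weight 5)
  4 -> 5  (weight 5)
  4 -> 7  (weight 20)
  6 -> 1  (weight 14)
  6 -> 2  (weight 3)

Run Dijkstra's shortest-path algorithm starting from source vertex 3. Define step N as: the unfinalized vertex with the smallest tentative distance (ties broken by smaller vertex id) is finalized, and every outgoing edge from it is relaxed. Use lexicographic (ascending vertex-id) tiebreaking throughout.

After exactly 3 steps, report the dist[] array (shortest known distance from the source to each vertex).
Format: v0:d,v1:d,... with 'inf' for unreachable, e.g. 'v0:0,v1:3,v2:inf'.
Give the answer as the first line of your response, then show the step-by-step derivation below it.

v0:inf,v1:inf,v2:inf,v3:0,v4:inf,v5:5,v6:inf,v7:6

step 1: dist = v0:inf,v1:inf,v2:inf,v3:0,v4:inf,v5:5,v6:inf,v7:6
step 2: dist = v0:inf,v1:inf,v2:inf,v3:0,v4:inf,v5:5,v6:inf,v7:6
step 3: dist = v0:inf,v1:inf,v2:inf,v3:0,v4:inf,v5:5,v6:inf,v7:6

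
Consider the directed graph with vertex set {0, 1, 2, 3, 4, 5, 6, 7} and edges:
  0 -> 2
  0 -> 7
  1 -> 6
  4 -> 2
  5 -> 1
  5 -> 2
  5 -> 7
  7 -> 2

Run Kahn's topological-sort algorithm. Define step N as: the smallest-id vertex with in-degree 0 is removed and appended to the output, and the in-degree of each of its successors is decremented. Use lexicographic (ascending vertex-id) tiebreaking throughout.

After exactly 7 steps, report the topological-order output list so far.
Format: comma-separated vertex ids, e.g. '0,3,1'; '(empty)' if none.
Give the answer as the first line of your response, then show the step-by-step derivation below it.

0,3,4,5,1,6,7

step 1: output 0; order=[0]; indeg=(0,1,3,0,0,0,1,1)
step 2: output 3; order=[0,3]; indeg=(0,1,3,0,0,0,1,1)
step 3: output 4; order=[0,3,4]; indeg=(0,1,2,0,0,0,1,1)
step 4: output 5; order=[0,3,4,5]; indeg=(0,0,1,0,0,0,1,0)
step 5: output 1; order=[0,3,4,5,1]; indeg=(0,0,1,0,0,0,0,0)
step 6: output 6; order=[0,3,4,5,1,6]; indeg=(0,0,1,0,0,0,0,0)
step 7: output 7; order=[0,3,4,5,1,6,7]; indeg=(0,0,0,0,0,0,0,0)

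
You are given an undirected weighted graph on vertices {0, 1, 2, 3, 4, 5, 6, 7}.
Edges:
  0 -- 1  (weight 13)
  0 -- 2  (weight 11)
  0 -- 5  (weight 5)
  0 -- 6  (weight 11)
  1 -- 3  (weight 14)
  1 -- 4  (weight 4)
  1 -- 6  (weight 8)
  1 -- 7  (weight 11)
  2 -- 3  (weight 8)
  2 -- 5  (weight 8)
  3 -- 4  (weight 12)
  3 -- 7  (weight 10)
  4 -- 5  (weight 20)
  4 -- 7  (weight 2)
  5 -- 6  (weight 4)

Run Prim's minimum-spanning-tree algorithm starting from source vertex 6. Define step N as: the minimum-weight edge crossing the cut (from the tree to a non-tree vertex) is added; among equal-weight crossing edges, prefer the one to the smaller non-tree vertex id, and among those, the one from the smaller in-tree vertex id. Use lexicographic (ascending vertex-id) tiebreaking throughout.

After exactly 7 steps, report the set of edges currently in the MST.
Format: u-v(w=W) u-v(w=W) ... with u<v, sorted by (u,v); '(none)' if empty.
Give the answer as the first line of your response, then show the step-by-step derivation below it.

0-5(w=5) 1-4(w=4) 1-6(w=8) 2-3(w=8) 2-5(w=8) 4-7(w=2) 5-6(w=4)

step 1: add edge 5-6 (w=4); MST = {5-6(w=4)}
step 2: add edge 0-5 (w=5); MST = {0-5(w=5) 5-6(w=4)}
step 3: add edge 1-6 (w=8); MST = {0-5(w=5) 1-6(w=8) 5-6(w=4)}
step 4: add edge 1-4 (w=4); MST = {0-5(w=5) 1-4(w=4) 1-6(w=8) 5-6(w=4)}
step 5: add edge 4-7 (w=2); MST = {0-5(w=5) 1-4(w=4) 1-6(w=8) 4-7(w=2) 5-6(w=4)}
step 6: add edge 2-5 (w=8); MST = {0-5(w=5) 1-4(w=4) 1-6(w=8) 2-5(w=8) 4-7(w=2) 5-6(w=4)}
step 7: add edge 2-3 (w=8); MST = {0-5(w=5) 1-4(w=4) 1-6(w=8) 2-3(w=8) 2-5(w=8) 4-7(w=2) 5-6(w=4)}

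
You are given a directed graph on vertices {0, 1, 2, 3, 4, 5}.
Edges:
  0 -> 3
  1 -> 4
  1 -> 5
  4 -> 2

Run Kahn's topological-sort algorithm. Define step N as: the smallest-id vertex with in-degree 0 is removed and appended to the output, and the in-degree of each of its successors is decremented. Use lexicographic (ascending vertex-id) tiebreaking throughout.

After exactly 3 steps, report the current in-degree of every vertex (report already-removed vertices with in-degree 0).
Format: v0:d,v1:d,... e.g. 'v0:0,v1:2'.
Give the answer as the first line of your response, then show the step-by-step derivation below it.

v0:0,v1:0,v2:1,v3:0,v4:0,v5:0

step 1: output 0; order=[0]; indeg=(0,0,1,0,1,1)
step 2: output 1; order=[0,1]; indeg=(0,0,1,0,0,0)
step 3: output 3; order=[0,1,3]; indeg=(0,0,1,0,0,0)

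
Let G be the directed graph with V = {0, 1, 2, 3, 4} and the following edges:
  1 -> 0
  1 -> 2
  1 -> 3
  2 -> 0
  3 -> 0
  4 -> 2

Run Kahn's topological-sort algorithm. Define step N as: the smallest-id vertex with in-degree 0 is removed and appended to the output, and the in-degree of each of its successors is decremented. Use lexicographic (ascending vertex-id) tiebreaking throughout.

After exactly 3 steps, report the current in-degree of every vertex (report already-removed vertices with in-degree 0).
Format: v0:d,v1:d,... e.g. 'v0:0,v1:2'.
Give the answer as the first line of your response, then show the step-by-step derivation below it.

v0:1,v1:0,v2:0,v3:0,v4:0

step 1: output 1; order=[1]; indeg=(2,0,1,0,0)
step 2: output 3; order=[1,3]; indeg=(1,0,1,0,0)
step 3: output 4; order=[1,3,4]; indeg=(1,0,0,0,0)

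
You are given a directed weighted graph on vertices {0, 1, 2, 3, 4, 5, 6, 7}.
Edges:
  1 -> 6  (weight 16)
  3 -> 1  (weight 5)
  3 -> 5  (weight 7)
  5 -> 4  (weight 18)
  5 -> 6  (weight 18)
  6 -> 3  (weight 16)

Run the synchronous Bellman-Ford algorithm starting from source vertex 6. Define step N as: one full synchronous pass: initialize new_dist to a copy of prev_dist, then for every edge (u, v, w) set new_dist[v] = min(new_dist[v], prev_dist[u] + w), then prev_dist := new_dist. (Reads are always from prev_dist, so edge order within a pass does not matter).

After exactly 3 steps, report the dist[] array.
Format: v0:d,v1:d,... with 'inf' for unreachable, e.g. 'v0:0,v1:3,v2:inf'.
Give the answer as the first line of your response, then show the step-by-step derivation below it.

v0:inf,v1:21,v2:inf,v3:16,v4:41,v5:23,v6:0,v7:inf

step 1: dist = v0:inf,v1:inf,v2:inf,v3:16,v4:inf,v5:inf,v6:0,v7:inf
step 2: dist = v0:inf,v1:21,v2:inf,v3:16,v4:inf,v5:23,v6:0,v7:inf
step 3: dist = v0:inf,v1:21,v2:inf,v3:16,v4:41,v5:23,v6:0,v7:inf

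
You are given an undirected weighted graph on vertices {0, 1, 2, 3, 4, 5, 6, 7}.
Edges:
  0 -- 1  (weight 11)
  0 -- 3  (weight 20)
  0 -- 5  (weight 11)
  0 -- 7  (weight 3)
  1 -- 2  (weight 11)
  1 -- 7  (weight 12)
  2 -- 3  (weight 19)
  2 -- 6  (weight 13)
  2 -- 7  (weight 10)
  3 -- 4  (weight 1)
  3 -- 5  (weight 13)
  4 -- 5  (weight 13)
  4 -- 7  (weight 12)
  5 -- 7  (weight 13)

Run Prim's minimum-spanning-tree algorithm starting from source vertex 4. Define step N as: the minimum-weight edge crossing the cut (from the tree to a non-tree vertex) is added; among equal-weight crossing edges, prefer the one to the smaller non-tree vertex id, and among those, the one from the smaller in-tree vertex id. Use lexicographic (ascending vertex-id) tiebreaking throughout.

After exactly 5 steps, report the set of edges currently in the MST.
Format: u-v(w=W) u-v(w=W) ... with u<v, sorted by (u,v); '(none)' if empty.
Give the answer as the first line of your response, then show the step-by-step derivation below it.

0-1(w=11) 0-7(w=3) 2-7(w=10) 3-4(w=1) 4-7(w=12)

step 1: add edge 3-4 (w=1); MST = {3-4(w=1)}
step 2: add edge 4-7 (w=12); MST = {3-4(w=1) 4-7(w=12)}
step 3: add edge 0-7 (w=3); MST = {0-7(w=3) 3-4(w=1) 4-7(w=12)}
step 4: add edge 2-7 (w=10); MST = {0-7(w=3) 2-7(w=10) 3-4(w=1) 4-7(w=12)}
step 5: add edge 0-1 (w=11); MST = {0-1(w=11) 0-7(w=3) 2-7(w=10) 3-4(w=1) 4-7(w=12)}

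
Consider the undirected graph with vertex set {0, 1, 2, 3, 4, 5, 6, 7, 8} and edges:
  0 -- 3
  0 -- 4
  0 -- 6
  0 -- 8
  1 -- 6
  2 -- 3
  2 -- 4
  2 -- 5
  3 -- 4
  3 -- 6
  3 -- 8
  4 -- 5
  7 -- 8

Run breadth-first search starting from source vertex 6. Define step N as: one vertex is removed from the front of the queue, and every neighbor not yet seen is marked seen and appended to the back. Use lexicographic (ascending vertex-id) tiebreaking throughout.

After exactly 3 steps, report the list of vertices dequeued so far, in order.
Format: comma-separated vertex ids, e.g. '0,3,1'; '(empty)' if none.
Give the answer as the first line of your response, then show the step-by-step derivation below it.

6,0,1

step 1: dequeue 6; queue=[0,1,3]; order=6
step 2: dequeue 0; queue=[1,3,4,8]; order=6,0
step 3: dequeue 1; queue=[3,4,8]; order=6,0,1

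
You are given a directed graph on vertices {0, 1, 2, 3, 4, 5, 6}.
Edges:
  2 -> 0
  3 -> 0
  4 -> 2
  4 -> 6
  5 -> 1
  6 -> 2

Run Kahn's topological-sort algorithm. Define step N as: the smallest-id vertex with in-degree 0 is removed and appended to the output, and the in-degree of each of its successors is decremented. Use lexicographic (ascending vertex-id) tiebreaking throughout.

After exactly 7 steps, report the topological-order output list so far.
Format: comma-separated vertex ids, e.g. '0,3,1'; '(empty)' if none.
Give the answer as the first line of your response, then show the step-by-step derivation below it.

3,4,5,1,6,2,0

step 1: output 3; order=[3]; indeg=(1,1,2,0,0,0,1)
step 2: output 4; order=[3,4]; indeg=(1,1,1,0,0,0,0)
step 3: output 5; order=[3,4,5]; indeg=(1,0,1,0,0,0,0)
step 4: output 1; order=[3,4,5,1]; indeg=(1,0,1,0,0,0,0)
step 5: output 6; order=[3,4,5,1,6]; indeg=(1,0,0,0,0,0,0)
step 6: output 2; order=[3,4,5,1,6,2]; indeg=(0,0,0,0,0,0,0)
step 7: output 0; order=[3,4,5,1,6,2,0]; indeg=(0,0,0,0,0,0,0)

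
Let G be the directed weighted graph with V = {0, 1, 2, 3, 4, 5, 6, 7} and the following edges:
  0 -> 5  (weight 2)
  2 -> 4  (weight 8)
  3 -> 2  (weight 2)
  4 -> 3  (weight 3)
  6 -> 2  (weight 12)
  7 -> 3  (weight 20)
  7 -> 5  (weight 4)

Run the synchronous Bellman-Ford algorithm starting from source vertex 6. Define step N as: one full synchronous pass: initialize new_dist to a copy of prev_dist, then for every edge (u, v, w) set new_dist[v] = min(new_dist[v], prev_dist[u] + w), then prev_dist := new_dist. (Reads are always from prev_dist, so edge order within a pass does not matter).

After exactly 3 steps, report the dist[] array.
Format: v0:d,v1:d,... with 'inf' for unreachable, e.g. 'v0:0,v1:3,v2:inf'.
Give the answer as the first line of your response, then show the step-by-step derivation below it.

v0:inf,v1:inf,v2:12,v3:23,v4:20,v5:inf,v6:0,v7:inf

step 1: dist = v0:inf,v1:inf,v2:12,v3:inf,v4:inf,v5:inf,v6:0,v7:inf
step 2: dist = v0:inf,v1:inf,v2:12,v3:inf,v4:20,v5:inf,v6:0,v7:inf
step 3: dist = v0:inf,v1:inf,v2:12,v3:23,v4:20,v5:inf,v6:0,v7:inf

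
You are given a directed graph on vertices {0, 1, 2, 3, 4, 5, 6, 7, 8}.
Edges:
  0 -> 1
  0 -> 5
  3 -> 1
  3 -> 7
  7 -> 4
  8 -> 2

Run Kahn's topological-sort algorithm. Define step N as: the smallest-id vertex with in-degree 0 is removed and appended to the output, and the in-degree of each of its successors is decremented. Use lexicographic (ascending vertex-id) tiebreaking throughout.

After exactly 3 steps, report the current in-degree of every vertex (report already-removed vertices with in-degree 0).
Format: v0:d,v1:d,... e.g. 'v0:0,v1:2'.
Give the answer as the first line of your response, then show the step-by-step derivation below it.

v0:0,v1:0,v2:1,v3:0,v4:1,v5:0,v6:0,v7:0,v8:0

step 1: output 0; order=[0]; indeg=(0,1,1,0,1,0,0,1,0)
step 2: output 3; order=[0,3]; indeg=(0,0,1,0,1,0,0,0,0)
step 3: output 1; order=[0,3,1]; indeg=(0,0,1,0,1,0,0,0,0)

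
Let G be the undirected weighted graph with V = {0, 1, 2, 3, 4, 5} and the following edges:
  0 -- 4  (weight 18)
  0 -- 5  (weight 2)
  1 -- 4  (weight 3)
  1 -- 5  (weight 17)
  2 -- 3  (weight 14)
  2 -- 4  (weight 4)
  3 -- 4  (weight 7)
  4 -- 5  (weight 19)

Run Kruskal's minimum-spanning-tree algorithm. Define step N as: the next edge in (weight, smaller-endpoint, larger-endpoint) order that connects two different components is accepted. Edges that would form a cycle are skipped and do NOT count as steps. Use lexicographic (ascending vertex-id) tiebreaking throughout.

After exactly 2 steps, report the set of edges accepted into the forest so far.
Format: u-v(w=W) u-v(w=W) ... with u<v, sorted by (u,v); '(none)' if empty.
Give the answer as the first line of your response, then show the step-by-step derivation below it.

0-5(w=2) 1-4(w=3)

step 1: add edge 0-5 (w=2); MST = {0-5(w=2)}
step 2: add edge 1-4 (w=3); MST = {0-5(w=2) 1-4(w=3)}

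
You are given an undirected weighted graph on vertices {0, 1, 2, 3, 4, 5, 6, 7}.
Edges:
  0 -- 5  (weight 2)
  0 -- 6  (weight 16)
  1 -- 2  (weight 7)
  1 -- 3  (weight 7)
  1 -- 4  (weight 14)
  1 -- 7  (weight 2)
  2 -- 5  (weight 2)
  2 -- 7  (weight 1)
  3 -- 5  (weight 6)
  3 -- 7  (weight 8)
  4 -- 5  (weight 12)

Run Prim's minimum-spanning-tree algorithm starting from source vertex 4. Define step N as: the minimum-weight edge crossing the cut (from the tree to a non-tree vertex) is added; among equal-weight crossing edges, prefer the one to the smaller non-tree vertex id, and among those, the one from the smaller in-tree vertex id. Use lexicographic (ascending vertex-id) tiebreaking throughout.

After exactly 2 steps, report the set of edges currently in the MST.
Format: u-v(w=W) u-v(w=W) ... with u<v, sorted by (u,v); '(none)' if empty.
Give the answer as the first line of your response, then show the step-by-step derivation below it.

0-5(w=2) 4-5(w=12)

step 1: add edge 4-5 (w=12); MST = {4-5(w=12)}
step 2: add edge 0-5 (w=2); MST = {0-5(w=2) 4-5(w=12)}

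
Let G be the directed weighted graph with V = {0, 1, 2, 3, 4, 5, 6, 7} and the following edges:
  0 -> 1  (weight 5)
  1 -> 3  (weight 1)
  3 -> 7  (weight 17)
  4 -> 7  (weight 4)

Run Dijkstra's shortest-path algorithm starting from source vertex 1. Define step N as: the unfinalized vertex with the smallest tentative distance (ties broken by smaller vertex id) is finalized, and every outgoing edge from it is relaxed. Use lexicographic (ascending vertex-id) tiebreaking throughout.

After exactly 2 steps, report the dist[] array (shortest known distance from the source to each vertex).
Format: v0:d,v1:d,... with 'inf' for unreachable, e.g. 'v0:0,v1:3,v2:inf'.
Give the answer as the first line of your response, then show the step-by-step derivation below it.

v0:inf,v1:0,v2:inf,v3:1,v4:inf,v5:inf,v6:inf,v7:18

step 1: dist = v0:inf,v1:0,v2:inf,v3:1,v4:inf,v5:inf,v6:inf,v7:inf
step 2: dist = v0:inf,v1:0,v2:inf,v3:1,v4:inf,v5:inf,v6:inf,v7:18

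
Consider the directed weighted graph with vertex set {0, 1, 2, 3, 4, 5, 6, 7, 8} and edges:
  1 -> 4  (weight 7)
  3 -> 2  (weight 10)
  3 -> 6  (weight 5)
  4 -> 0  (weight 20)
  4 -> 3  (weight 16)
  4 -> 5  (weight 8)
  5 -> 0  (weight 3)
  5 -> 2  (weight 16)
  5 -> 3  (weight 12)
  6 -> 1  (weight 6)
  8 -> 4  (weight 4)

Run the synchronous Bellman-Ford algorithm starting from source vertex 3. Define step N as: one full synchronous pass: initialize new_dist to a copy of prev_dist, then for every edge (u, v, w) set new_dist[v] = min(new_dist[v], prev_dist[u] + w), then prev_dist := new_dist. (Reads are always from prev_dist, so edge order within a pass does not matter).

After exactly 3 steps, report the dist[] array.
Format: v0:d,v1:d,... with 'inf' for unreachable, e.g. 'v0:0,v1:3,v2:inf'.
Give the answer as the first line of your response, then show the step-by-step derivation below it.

v0:inf,v1:11,v2:10,v3:0,v4:18,v5:inf,v6:5,v7:inf,v8:inf

step 1: dist = v0:inf,v1:inf,v2:10,v3:0,v4:inf,v5:inf,v6:5,v7:inf,v8:inf
step 2: dist = v0:inf,v1:11,v2:10,v3:0,v4:inf,v5:inf,v6:5,v7:inf,v8:inf
step 3: dist = v0:inf,v1:11,v2:10,v3:0,v4:18,v5:inf,v6:5,v7:inf,v8:inf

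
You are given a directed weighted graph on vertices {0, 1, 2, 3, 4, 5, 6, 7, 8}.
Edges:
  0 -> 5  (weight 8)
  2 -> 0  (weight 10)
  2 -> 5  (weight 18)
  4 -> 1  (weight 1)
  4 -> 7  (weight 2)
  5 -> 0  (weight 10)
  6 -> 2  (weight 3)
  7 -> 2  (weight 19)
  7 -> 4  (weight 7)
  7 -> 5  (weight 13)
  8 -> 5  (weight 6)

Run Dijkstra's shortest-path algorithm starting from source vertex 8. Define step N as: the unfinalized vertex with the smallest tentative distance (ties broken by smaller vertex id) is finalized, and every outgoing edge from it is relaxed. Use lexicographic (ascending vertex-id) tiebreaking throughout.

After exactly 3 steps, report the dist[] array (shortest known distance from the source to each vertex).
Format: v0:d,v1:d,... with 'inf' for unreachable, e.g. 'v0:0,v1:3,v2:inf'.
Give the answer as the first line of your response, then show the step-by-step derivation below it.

v0:16,v1:inf,v2:inf,v3:inf,v4:inf,v5:6,v6:inf,v7:inf,v8:0

step 1: dist = v0:inf,v1:inf,v2:inf,v3:inf,v4:inf,v5:6,v6:inf,v7:inf,v8:0
step 2: dist = v0:16,v1:inf,v2:inf,v3:inf,v4:inf,v5:6,v6:inf,v7:inf,v8:0
step 3: dist = v0:16,v1:inf,v2:inf,v3:inf,v4:inf,v5:6,v6:inf,v7:inf,v8:0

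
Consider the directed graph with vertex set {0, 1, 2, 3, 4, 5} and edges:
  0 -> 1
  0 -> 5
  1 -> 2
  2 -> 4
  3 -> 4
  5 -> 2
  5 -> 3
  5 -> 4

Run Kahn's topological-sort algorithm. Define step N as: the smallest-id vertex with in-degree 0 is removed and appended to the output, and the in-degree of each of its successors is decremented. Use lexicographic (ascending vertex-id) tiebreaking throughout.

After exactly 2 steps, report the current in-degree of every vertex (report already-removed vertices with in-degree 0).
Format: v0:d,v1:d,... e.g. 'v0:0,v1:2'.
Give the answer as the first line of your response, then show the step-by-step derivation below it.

v0:0,v1:0,v2:1,v3:1,v4:3,v5:0

step 1: output 0; order=[0]; indeg=(0,0,2,1,3,0)
step 2: output 1; order=[0,1]; indeg=(0,0,1,1,3,0)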